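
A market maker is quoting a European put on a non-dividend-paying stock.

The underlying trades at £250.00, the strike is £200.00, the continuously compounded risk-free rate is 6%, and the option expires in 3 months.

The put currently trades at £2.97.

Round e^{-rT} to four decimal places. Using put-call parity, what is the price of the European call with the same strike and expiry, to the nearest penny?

exp(−rT) = exp(−0.06·0.25) = 0.9851
Put-call parity: C − P = S − K·e^(−rT) = 250 − 200·0.9851 = 250 − 197.0200 = 52.9800
C = P + (C − P) = 2.97 + (52.9800) = 55.9500

£55.95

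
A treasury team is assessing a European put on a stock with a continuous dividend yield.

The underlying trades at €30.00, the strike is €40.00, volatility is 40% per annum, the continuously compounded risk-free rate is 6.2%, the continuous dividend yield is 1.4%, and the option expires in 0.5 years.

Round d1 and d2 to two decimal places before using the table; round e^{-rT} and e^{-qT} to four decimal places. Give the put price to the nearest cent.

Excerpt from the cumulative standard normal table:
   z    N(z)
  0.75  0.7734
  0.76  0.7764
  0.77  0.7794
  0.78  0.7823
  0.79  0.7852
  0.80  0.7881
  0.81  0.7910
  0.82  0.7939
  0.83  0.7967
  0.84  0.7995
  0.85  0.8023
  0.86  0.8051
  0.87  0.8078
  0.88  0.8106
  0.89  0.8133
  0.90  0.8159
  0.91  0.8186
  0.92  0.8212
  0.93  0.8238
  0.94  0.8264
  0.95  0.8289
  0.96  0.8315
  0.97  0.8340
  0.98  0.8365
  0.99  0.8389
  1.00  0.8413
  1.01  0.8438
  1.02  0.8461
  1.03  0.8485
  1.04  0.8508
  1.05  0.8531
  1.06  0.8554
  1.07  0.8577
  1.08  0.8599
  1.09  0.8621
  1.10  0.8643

T = 0.5;  σ√T = 0.2828
d₁ = [ln(30/40) + (0.062 − 0.014 + 0.4²/2)·0.5] / 0.2828 = [-0.2877 + 0.0640] / 0.2828 = -0.7908 → -0.79
d₂ = d₁ − σ√T = -0.7908 − 0.2828 = -1.0737 → -1.07
exp(−qT) = exp(−0.014·0.5) = 0.9930;  exp(−rT) = exp(−0.062·0.5) = 0.9695
P = 40·0.9695·N(1.07) − 30·0.9930·N(0.79) = 40·0.9695·0.8577 − 30·0.9930·0.7852 = 33.2616 − 23.3911 = 9.8705

€9.87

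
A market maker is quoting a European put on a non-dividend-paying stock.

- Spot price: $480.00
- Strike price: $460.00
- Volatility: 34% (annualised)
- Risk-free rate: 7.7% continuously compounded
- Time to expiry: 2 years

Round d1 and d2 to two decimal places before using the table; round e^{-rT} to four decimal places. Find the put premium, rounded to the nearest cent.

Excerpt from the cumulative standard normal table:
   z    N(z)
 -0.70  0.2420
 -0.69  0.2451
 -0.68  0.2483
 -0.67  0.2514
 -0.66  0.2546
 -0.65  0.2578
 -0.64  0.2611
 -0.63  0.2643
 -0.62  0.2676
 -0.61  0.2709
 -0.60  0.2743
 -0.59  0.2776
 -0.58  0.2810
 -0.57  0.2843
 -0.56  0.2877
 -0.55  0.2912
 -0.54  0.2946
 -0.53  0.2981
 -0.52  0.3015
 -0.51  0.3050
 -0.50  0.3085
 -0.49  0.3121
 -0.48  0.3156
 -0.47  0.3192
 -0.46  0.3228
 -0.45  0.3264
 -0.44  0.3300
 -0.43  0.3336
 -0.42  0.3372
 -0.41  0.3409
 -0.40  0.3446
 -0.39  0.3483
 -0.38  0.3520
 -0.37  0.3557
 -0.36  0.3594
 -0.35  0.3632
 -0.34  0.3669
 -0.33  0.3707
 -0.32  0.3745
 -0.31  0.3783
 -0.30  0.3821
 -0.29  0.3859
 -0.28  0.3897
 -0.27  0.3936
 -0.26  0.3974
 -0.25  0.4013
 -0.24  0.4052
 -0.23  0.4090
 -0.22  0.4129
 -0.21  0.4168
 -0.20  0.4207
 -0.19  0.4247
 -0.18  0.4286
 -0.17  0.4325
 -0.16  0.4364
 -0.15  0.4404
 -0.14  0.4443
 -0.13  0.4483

$46.82

σ√T = 0.34·√2 = 0.4808
d₁ = [ln(480/460) + (0.077 + 0.34²/2)·2] / 0.4808 = [0.0426 + 0.2696] / 0.4808 = 0.6492 ⇒ 0.65
d₂ = d₁ − σ√T = 0.6492 − 0.4808 = 0.1684 ⇒ 0.17
exp(−rT) = exp(−0.077·2) = 0.8573
P = 460·0.8573·N(-0.17) − 480·N(-0.65) = 460·0.8573·0.4325 − 480·0.2578 = 170.5598 − 123.7440 = 46.8158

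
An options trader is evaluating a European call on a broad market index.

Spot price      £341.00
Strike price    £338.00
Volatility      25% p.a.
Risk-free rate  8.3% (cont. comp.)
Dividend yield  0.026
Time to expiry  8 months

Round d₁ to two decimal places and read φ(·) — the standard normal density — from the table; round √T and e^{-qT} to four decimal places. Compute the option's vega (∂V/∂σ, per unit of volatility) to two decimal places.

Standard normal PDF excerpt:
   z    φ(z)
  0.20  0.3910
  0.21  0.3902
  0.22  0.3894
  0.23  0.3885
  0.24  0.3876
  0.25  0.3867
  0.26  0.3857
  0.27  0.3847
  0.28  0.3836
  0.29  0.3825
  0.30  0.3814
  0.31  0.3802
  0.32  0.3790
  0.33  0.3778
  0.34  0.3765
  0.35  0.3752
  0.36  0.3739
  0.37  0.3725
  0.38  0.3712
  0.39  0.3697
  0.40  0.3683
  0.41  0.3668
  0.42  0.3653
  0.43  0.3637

σ√T = 0.25 × 0.8165 = 0.2041
d₁ = [ln(341/338) + (0.083 − 0.026 + 0.25²/2)·0.6667] / 0.2041 = [0.0088 + 0.0588] / 0.2041 = 0.3315 ⇒ 0.33
√T = √0.6667 = 0.8165
φ(d₁) = φ(0.33) = 0.3778
exp(−qT) = exp(−0.026·0.6667) = 0.9828
vega = S·exp(−qT)·φ(d₁)·√T = 341·0.9828·0.3778·0.8165 = 103.3803
(Vega is the same for a European call and put with the same parameters.)

103.38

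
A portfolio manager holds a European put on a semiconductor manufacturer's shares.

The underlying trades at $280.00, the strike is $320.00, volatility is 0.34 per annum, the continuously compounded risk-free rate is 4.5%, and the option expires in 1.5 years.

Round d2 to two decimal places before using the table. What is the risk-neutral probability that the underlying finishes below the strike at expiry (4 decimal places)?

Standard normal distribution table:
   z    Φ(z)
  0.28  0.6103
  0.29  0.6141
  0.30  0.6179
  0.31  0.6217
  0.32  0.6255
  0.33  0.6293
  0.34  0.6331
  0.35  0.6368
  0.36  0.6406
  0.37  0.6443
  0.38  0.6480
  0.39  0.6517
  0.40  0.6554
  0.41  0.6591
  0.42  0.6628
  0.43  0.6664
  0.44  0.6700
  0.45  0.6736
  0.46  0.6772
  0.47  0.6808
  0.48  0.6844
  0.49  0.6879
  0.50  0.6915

T = 1.5;  σ√T = 0.4164
ln(S/K) + (r + σ²/2)T = ln(280/320) + (0.045 + 0.34²/2)·1.5 = -0.1335 + 0.1542 = 0.0207
d₁ = 0.0207 / 0.4164 = 0.0496 which rounds to 0.05
d₂ = d₁ − σ√T = 0.0496 − 0.4164 = -0.3668 which rounds to -0.37
Pr(exercise) under Q = N(−d₂) = N(0.37) = 0.6443

0.6443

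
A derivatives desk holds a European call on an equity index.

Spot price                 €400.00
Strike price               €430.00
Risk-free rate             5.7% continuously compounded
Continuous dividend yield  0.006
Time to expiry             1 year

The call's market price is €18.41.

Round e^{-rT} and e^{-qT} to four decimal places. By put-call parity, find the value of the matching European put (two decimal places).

€26.99

e^(−qT) = e^(−0.006·1) = 0.9940;  e^(−rT) = e^(−0.057·1) = 0.9446
Put-call parity: C − P = S·e^(−qT) − K·e^(−rT) = 400·0.9940 − 430·0.9446 = 397.6000 − 406.1780 = -8.5780
P = C − (C − P) = 18.41 − (-8.5780) = 26.9880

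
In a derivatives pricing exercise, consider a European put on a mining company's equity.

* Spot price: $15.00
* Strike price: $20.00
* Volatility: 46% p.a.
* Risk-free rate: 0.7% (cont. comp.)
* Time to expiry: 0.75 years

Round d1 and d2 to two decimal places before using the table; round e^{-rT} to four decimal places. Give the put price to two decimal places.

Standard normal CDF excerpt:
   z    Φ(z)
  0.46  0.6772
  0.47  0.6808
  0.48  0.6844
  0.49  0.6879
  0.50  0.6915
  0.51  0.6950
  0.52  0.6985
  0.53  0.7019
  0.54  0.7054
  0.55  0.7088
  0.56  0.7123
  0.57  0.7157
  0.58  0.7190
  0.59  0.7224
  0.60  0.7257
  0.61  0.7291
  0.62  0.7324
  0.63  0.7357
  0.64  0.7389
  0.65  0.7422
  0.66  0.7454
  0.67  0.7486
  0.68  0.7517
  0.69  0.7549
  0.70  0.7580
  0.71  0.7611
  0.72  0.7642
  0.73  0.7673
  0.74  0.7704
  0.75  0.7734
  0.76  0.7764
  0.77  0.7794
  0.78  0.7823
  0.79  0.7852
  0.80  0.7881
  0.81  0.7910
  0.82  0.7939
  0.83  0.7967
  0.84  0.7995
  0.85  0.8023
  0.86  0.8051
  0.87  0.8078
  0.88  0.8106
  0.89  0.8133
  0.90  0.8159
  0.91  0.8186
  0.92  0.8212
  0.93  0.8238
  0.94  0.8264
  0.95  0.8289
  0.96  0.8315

$5.86

σ√T = 0.46 × 0.8660 = 0.3984
ln(S/K) + (r + σ²/2)T = ln(15/20) + (0.007 + 0.46²/2)·0.75 = -0.2877 + 0.0846 = -0.2031
d₁ = -0.2031 / 0.3984 = -0.5098 → -0.51
d₂ = d₁ − σ√T = -0.5098 − 0.3984 = -0.9082 → -0.91
exp(−rT) = exp(−0.007·0.75) = 0.9948
N(−d₂) = N(0.91) = 0.8186;  N(−d₁) = N(0.51) = 0.6950
P = 20·0.9948·0.8186 − 15·0.6950 = 16.2869 − 10.4250 = 5.8619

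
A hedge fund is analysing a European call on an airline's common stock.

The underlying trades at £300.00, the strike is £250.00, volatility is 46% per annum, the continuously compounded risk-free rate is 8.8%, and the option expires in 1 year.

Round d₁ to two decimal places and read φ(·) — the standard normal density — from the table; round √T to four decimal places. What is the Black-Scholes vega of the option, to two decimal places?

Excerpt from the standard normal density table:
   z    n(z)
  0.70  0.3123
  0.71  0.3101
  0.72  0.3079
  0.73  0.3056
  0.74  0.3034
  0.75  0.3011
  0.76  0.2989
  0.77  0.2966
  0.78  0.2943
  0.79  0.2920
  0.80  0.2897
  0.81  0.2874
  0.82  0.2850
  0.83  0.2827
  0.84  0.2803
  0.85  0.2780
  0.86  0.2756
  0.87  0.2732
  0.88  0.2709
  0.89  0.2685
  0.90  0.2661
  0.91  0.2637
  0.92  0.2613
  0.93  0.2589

σ√T = 0.46·√1 = 0.4600
ln(S/K) + (r + σ²/2)T = ln(300/250) + (0.088 + 0.46²/2)·1 = 0.1823 + 0.1938 = 0.3761
d₁ = 0.3761 / 0.4600 = 0.8177 which rounds to 0.82
√T = √1 = 1.0000
φ(d₁) = φ(0.82) = 0.2850
vega = S·φ(d₁)·√T = 300·0.2850·1.0000 = 85.5000

85.50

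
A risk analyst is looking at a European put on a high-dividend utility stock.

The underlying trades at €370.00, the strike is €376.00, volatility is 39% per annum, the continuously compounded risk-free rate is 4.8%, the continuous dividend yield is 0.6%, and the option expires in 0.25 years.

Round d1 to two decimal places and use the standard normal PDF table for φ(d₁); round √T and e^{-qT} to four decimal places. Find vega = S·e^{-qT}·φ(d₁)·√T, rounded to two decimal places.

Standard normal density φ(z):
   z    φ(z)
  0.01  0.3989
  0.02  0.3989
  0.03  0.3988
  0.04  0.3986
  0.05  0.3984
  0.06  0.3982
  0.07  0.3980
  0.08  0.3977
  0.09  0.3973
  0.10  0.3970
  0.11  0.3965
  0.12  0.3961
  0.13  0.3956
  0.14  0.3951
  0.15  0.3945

73.52

σ√T = 0.39 × 0.5000 = 0.1950
d₁ = [ln(370/376) + (0.048 − 0.006 + 0.39²/2)·0.25] / 0.1950 = [-0.0161 + 0.0295] / 0.1950 = 0.0689 ≈ 0.07
√T = √0.25 = 0.5000
φ(d₁) = φ(0.07) = 0.3980
e^(−qT) = e^(−0.006·0.25) = 0.9985
vega = S·e^(−qT)·φ(d₁)·√T = 370·0.9985·0.3980·0.5000 = 73.5196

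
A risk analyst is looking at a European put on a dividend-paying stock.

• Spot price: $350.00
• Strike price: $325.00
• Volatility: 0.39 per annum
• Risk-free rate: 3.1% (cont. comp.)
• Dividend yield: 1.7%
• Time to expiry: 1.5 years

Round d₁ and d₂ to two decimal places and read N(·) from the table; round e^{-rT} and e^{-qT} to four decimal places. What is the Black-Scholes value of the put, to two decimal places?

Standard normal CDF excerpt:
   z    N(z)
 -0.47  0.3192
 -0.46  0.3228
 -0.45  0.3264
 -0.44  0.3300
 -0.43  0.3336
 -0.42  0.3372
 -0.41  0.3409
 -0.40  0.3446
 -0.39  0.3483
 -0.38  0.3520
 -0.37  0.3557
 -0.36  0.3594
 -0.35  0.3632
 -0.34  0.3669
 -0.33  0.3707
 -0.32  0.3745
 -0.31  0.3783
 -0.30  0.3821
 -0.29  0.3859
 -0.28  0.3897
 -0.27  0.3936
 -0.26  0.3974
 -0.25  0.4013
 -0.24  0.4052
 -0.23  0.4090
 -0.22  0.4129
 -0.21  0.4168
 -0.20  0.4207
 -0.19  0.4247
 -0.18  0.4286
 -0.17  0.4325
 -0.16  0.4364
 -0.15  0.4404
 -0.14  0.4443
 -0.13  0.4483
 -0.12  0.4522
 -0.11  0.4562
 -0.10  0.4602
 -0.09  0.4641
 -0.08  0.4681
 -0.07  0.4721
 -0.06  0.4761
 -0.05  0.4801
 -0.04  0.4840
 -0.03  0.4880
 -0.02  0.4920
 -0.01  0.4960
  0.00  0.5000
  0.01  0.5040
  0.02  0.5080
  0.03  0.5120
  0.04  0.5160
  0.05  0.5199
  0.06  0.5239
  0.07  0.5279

$47.50

σ√T = 0.39 × 1.2247 = 0.4777
d₁ = [ln(350/325) + (0.031 − 0.017 + 0.39²/2)·1.5] / 0.4777 = [0.0741 + 0.1351] / 0.4777 = 0.4379 which rounds to 0.44
d₂ = d₁ − σ√T = 0.4379 − 0.4777 = -0.0397 which rounds to -0.04
e^(−qT) = e^(−0.017·1.5) = 0.9748;  e^(−rT) = e^(−0.031·1.5) = 0.9546
N(−d₂) = N(0.04) = 0.5160;  N(−d₁) = N(-0.44) = 0.3300
P = 325·0.9546·0.5160 − 350·0.9748·0.3300 = 160.0864 − 112.5894 = 47.4970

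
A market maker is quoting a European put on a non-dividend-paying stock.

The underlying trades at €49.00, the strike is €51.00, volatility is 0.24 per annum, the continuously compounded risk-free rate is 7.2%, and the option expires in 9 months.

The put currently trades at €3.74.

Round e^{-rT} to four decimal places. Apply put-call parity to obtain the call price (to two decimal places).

e^(−rT) = e^(−0.072·0.75) = 0.9474
Put-call parity: C − P = S − K·e^(−rT) = 49 − 51·0.9474 = 49 − 48.3174 = 0.6826
C = P + (C − P) = 3.74 + (0.6826) = 4.4226

€4.42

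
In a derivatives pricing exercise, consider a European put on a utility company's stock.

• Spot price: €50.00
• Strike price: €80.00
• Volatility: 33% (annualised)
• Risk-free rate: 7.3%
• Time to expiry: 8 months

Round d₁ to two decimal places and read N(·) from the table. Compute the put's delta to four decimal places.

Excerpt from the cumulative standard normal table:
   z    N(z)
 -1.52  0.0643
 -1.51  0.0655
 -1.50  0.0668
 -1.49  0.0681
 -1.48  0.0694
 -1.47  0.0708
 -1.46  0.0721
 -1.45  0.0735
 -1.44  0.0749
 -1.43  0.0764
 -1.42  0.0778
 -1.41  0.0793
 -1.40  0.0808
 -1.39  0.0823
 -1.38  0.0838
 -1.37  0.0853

T = 0.6667;  σ√T = 0.2694
d₁ = [ln(50/80) + (0.073 + 0.33²/2)·0.6667] / 0.2694 = [-0.4700 + 0.0850] / 0.2694 = -1.4290 → -1.43
N(d₁) = N(-1.43) = 0.0764
Δ_put = N(d₁) − 1 = 0.0764 − 1 = -0.9236

-0.9236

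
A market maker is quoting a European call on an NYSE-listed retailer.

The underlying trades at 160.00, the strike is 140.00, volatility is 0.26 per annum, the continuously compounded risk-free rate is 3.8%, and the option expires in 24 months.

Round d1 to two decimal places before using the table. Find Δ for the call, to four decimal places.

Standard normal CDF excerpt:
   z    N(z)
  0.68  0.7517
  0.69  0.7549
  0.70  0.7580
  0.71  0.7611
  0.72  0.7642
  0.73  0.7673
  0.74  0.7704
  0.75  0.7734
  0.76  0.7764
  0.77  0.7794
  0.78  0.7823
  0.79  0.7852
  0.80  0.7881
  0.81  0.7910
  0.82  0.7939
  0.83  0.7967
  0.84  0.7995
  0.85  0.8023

0.7734

T = 2;  σ√T = 0.3677
d₁ = [ln(160/140) + (0.038 + 0.26²/2)·2] / 0.3677 = [0.1335 + 0.1436] / 0.3677 = 0.7537 ≈ 0.75
N(d₁) = N(0.75) = 0.7734
Δ_call = N(d₁) = 0.7734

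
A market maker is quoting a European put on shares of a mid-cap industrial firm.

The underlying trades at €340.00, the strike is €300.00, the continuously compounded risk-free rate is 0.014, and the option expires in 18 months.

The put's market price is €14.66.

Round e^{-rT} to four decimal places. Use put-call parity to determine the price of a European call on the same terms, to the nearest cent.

€60.90

exp(−rT) = exp(−0.014·1.5) = 0.9792
Put-call parity: C − P = S − K·e^(−rT) = 340 − 300·0.9792 = 340 − 293.7600 = 46.2400
C = P + (C − P) = 14.66 + (46.2400) = 60.9000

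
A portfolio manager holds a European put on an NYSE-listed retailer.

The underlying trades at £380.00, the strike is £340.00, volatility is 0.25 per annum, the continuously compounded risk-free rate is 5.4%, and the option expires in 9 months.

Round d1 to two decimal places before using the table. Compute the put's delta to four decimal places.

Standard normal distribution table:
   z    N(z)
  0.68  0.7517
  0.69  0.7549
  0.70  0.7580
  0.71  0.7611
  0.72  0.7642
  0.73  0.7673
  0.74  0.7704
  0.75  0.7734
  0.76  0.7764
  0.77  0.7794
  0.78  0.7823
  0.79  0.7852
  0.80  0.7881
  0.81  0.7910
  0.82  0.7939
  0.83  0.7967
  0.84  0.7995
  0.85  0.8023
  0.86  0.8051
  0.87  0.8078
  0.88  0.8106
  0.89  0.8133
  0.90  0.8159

T = 0.75;  σ√T = 0.2165
d₁ = [ln(380/340) + (0.054 + 0.25²/2)·0.75] / 0.2165 = [0.1112 + 0.0639] / 0.2165 = 0.8090 ⇒ 0.81
N(d₁) = N(0.81) = 0.7910
Δ_put = N(d₁) − 1 = 0.7910 − 1 = -0.2090

-0.2090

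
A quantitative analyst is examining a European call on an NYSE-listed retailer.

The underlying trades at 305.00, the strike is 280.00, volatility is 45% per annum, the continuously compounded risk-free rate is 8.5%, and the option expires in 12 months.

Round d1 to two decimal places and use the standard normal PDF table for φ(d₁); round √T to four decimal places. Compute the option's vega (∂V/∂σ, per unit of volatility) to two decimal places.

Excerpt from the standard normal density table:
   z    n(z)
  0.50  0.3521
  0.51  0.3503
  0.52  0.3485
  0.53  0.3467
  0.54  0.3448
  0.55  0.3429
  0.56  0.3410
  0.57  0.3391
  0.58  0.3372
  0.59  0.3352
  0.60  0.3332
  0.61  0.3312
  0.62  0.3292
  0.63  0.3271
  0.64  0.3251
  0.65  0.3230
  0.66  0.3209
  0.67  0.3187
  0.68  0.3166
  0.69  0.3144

101.63

σ√T = 0.45·√1 = 0.4500
d₁ = [ln(305/280) + (0.085 + 0.45²/2)·1] / 0.4500 = [0.0855 + 0.1863] / 0.4500 = 0.6039 ⇒ 0.60
√T = √1 = 1.0000
φ(d₁) = φ(0.60) = 0.3332
vega = S·φ(d₁)·√T = 305·0.3332·1.0000 = 101.6260
(Call and put vega coincide under Black-Scholes.)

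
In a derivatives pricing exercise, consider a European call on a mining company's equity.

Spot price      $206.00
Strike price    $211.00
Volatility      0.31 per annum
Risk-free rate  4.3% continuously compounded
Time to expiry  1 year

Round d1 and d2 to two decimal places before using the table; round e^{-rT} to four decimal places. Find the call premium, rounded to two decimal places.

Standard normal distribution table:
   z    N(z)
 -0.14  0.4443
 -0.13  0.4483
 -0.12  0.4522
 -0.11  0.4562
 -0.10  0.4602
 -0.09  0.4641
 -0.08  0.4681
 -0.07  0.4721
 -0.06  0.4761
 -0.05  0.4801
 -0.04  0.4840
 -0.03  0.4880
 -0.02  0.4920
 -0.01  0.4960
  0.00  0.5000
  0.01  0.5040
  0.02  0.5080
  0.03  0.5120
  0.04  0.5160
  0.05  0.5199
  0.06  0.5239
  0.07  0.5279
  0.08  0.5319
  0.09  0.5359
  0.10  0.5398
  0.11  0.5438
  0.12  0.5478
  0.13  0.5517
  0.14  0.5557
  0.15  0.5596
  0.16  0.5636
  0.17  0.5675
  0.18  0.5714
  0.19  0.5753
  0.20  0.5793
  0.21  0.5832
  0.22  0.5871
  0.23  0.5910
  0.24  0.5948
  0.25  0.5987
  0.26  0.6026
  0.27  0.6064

$27.14

σ√T = 0.31·√1 = 0.3100
d₁ = [ln(206/211) + (0.043 + ½·0.31²)·1] / (σ√T) = (-0.0240 + 0.0910) / 0.3100 = 0.2163 ≈ 0.22
d₂ = 0.2163 − 0.3100 = -0.0937 ≈ -0.09
e^(−rT) = e^(−0.043·1) = 0.9579
C = 206·N(0.22) − 211·0.9579·N(-0.09) = 206·0.5871 − 211·0.9579·0.4641 = 120.9426 − 93.8025 = 27.1401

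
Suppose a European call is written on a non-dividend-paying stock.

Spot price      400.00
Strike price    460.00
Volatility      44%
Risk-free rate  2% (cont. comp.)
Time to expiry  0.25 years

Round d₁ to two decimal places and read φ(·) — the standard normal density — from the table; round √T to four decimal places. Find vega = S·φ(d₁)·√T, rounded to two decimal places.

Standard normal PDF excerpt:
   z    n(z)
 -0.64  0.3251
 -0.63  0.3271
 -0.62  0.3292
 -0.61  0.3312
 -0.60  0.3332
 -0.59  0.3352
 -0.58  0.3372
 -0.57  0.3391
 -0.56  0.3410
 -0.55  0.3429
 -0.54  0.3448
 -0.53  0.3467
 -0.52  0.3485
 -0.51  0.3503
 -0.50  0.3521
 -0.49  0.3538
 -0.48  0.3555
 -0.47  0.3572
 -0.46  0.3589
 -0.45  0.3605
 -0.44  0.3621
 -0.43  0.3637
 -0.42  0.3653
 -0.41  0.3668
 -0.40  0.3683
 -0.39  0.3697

70.42

σ√T = 0.44 × 0.5000 = 0.2200
ln(S/K) + (r + σ²/2)T = ln(400/460) + (0.02 + 0.44²/2)·0.25 = -0.1398 + 0.0292 = -0.1106
d₁ = -0.1106 / 0.2200 = -0.5026 ⇒ -0.50
√T = √0.25 = 0.5000
φ(d₁) = φ(-0.50) = 0.3521
vega = S·φ(d₁)·√T = 400·0.3521·0.5000 = 70.4200
(Call and put vega coincide under Black-Scholes.)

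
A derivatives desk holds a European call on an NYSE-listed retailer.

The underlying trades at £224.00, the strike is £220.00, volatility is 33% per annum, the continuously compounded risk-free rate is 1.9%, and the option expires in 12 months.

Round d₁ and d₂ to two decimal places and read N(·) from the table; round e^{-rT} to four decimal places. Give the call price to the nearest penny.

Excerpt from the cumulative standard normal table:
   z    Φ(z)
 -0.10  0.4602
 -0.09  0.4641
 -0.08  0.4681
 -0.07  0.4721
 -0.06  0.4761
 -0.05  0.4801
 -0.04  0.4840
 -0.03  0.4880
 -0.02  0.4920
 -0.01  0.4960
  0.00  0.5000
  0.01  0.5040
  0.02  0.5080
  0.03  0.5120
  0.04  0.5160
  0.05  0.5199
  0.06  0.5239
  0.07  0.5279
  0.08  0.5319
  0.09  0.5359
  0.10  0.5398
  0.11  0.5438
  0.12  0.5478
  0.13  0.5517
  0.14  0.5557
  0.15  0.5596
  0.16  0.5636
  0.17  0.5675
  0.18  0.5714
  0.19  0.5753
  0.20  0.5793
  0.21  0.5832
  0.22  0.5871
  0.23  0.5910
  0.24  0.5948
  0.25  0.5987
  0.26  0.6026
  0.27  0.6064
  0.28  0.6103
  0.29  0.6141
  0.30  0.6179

£33.07

σ√T = 0.33 × 1.0000 = 0.3300
d₁ = [ln(224/220) + (0.019 + 0.33²/2)·1] / 0.3300 = [0.0180 + 0.0735] / 0.3300 = 0.2772 which rounds to 0.28
d₂ = d₁ − σ√T = 0.2772 − 0.3300 = -0.0528 which rounds to -0.05
e^(−rT) = e^(−0.019·1) = 0.9812
C = 224·N(0.28) − 220·0.9812·N(-0.05) = 224·0.6103 − 220·0.9812·0.4801 = 136.7072 − 103.6363 = 33.0709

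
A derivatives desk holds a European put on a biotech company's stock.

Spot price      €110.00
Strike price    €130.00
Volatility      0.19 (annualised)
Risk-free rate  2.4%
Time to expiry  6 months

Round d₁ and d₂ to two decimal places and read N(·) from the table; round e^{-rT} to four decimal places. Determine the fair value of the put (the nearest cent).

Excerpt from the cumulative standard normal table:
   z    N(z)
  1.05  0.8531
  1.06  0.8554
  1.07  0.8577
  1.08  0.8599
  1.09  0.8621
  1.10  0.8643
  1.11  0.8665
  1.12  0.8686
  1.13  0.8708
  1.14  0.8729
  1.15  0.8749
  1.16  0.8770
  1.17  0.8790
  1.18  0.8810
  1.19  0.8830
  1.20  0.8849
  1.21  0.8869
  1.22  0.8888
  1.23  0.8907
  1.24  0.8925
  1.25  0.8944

σ√T = 0.19 × 0.7071 = 0.1344
ln(S/K) + (r + σ²/2)T = ln(110/130) + (0.024 + 0.19²/2)·0.5 = -0.1671 + 0.0210 = -0.1460
d₁ = -0.1460 / 0.1344 = -1.0869 which rounds to -1.09
d₂ = d₁ − σ√T = -1.0869 − 0.1344 = -1.2213 which rounds to -1.22
e^(−rT) = e^(−0.024·0.5) = 0.9881
P = 130·0.9881·N(1.22) − 110·N(1.09) = 130·0.9881·0.8888 − 110·0.8621 = 114.1690 − 94.8310 = 19.3380

€19.34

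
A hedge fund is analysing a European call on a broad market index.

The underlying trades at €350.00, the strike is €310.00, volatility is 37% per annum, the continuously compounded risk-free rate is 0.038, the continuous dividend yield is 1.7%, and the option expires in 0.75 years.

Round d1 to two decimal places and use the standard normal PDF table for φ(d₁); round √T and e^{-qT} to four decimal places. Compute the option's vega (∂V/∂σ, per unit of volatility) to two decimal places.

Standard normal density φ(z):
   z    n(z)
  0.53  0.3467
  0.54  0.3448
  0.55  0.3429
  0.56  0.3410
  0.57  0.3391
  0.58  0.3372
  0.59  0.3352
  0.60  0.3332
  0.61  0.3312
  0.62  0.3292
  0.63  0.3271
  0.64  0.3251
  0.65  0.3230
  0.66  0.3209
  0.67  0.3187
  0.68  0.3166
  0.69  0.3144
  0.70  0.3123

100.31

σ√T = 0.37·√0.75 = 0.3204
d₁ = [ln(350/310) + (0.038 − 0.017 + 0.37²/2)·0.75] / 0.3204 = [0.1214 + 0.0671] / 0.3204 = 0.5881 ≈ 0.59
√T = √0.75 = 0.8660
φ(d₁) = φ(0.59) = 0.3352
exp(−qT) = exp(−0.017·0.75) = 0.9873
vega = S·exp(−qT)·φ(d₁)·√T = 350·0.9873·0.3352·0.8660 = 100.3088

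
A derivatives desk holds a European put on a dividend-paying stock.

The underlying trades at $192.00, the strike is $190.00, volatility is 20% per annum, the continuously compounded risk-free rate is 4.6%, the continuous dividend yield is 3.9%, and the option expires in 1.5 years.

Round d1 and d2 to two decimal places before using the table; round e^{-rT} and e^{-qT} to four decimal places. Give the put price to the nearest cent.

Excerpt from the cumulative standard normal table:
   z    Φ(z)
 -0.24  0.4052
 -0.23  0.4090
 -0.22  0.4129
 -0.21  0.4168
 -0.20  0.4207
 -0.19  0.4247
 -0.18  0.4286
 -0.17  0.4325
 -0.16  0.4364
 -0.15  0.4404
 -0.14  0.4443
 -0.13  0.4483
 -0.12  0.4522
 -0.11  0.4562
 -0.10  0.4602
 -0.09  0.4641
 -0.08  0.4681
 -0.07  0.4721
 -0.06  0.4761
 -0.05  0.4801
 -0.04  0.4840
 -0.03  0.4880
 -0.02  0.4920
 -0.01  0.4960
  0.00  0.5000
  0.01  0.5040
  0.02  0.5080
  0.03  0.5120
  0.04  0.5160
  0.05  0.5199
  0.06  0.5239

$16.02

σ√T = 0.2·√1.5 = 0.2449
d₁ = [ln(192/190) + (0.046 − 0.039 + ½·0.2²)·1.5] / (σ√T) = (0.0105 + 0.0405) / 0.2449 = 0.2081 which rounds to 0.21
d₂ = 0.2081 − 0.2449 = -0.0369 which rounds to -0.04
e^(−qT) = e^(−0.039·1.5) = 0.9432;  e^(−rT) = e^(−0.046·1.5) = 0.9333
P = 190·0.9333·N(0.04) − 192·0.9432·N(-0.21) = 190·0.9333·0.5160 − 192·0.9432·0.4168 = 91.5007 − 75.4801 = 16.0206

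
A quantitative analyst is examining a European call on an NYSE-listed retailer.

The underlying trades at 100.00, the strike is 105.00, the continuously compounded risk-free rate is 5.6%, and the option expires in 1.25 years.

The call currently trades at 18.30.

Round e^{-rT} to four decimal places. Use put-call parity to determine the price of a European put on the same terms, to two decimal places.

16.20

e^(−rT) = e^(−0.056·1.25) = 0.9324
Put-call parity: C − P = S − K·e^(−rT) = 100 − 105·0.9324 = 100 − 97.9020 = 2.0980
P = C − (C − P) = 18.30 − (2.0980) = 16.2020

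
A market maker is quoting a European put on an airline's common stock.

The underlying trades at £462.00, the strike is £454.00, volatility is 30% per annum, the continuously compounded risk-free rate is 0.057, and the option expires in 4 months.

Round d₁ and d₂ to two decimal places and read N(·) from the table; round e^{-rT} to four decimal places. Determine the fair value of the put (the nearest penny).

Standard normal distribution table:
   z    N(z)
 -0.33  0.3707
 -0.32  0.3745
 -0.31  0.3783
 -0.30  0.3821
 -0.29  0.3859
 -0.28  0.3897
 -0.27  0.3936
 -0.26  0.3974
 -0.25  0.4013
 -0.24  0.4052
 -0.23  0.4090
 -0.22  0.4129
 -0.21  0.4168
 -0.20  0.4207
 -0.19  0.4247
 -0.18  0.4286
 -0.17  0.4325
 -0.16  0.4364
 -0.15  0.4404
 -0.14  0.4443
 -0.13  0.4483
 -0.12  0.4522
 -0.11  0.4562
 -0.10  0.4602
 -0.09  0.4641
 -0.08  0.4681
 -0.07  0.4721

£24.91

σ√T = 0.3·√0.3333 = 0.1732
ln(S/K) + (r + σ²/2)T = ln(462/454) + (0.057 + 0.3²/2)·0.3333 = 0.0175 + 0.0340 = 0.0515
d₁ = 0.0515 / 0.1732 = 0.2971 ≈ 0.30
d₂ = d₁ − σ√T = 0.2971 − 0.1732 = 0.1239 ≈ 0.12
e^(−rT) = e^(−0.057·0.3333) = 0.9812
N(−d₂) = N(-0.12) = 0.4522;  N(−d₁) = N(-0.30) = 0.3821
P = 454·0.9812·0.4522 − 462·0.3821 = 201.4392 − 176.5302 = 24.9090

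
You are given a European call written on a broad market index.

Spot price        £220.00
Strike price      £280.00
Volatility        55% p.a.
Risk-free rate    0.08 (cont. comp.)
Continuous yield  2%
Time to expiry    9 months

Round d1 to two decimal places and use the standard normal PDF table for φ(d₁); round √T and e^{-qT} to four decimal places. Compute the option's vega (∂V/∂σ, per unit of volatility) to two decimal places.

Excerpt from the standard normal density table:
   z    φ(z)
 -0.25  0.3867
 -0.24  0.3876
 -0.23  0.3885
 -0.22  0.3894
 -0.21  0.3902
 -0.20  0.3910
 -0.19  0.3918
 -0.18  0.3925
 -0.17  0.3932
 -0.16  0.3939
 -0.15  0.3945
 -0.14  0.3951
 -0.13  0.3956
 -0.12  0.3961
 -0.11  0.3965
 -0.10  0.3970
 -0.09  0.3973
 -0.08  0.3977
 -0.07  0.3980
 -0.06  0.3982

73.80

σ√T = 0.55·√0.75 = 0.4763
d₁ = [ln(220/280) + (0.08 − 0.02 + 0.55²/2)·0.75] / 0.4763 = [-0.2412 + 0.1584] / 0.4763 = -0.1737 ≈ -0.17
√T = √0.75 = 0.8660
φ(d₁) = φ(-0.17) = 0.3932
exp(−qT) = exp(−0.02·0.75) = 0.9851
vega = S·exp(−qT)·φ(d₁)·√T = 220·0.9851·0.3932·0.8660 = 73.7963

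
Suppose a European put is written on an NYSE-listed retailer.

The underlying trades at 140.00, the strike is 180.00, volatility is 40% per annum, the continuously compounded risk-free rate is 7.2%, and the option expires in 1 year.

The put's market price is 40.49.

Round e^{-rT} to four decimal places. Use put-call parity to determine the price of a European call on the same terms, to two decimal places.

e^(−rT) = e^(−0.072·1) = 0.9305
Put-call parity: C − P = S − K·e^(−rT) = 140 − 180·0.9305 = 140 − 167.4900 = -27.4900
C = P + (C − P) = 40.49 + (-27.4900) = 13.0000

13.00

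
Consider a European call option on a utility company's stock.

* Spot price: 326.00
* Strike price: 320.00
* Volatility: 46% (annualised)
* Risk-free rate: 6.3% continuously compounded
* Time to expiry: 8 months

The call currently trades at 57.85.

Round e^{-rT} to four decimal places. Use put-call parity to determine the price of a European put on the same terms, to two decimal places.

38.70

e^(−rT) = e^(−0.063·0.6667) = 0.9589
Put-call parity: C − P = S − K·e^(−rT) = 326 − 320·0.9589 = 326 − 306.8480 = 19.1520
P = C − (C − P) = 57.85 − (19.1520) = 38.6980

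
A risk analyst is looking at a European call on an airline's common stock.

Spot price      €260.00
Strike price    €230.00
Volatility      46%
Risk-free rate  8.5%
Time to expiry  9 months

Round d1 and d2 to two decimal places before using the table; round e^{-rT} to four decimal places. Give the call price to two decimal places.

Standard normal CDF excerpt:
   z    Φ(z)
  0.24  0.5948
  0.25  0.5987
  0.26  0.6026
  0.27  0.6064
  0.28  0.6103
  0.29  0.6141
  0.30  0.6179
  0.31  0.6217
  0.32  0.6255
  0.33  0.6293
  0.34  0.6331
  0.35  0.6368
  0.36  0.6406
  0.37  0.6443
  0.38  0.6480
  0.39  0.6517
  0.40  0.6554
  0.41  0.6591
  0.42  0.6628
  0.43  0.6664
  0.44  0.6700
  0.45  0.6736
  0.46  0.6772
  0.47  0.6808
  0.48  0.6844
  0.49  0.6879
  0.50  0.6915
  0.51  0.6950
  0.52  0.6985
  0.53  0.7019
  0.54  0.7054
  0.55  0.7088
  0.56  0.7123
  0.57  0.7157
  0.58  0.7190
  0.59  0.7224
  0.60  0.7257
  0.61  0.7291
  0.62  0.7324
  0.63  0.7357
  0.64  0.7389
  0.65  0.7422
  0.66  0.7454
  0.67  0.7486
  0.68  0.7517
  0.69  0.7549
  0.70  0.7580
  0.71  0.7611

σ√T = 0.46·√0.75 = 0.3984
ln(S/K) + (r + σ²/2)T = ln(260/230) + (0.085 + 0.46²/2)·0.75 = 0.1226 + 0.1431 = 0.2657
d₁ = 0.2657 / 0.3984 = 0.6670 ⇒ 0.67
d₂ = d₁ − σ√T = 0.6670 − 0.3984 = 0.2686 ⇒ 0.27
exp(−rT) = exp(−0.085·0.75) = 0.9382
N(d₁) = N(0.67) = 0.7486;  N(d₂) = N(0.27) = 0.6064
C = 260·0.7486 − 230·0.9382·0.6064 = 194.6360 − 130.8526 = 63.7834

€63.78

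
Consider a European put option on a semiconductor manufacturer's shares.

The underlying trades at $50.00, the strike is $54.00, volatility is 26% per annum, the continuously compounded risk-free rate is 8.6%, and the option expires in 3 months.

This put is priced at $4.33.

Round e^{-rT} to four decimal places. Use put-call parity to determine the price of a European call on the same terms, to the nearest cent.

$1.48

e^(−rT) = e^(−0.086·0.25) = 0.9787
Put-call parity: C − P = S − K·e^(−rT) = 50 − 54·0.9787 = 50 − 52.8498 = -2.8498
C = P + (C − P) = 4.33 + (-2.8498) = 1.4802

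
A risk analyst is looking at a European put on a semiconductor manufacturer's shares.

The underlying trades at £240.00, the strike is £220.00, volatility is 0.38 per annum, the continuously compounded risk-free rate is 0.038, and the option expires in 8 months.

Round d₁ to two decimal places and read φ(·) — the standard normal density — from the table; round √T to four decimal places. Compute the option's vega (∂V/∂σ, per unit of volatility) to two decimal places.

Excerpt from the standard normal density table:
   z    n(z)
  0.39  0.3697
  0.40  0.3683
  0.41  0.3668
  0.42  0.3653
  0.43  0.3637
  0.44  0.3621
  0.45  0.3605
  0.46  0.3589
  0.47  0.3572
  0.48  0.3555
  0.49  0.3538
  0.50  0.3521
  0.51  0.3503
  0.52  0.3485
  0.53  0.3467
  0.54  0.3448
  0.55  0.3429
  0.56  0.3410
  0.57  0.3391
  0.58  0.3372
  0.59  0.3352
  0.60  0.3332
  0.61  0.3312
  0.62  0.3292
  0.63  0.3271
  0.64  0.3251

68.29

T = 0.6667;  σ√T = 0.3103
d₁ = [ln(240/220) + (0.038 + ½·0.38²)·0.6667] / (σ√T) = (0.0870 + 0.0735) / 0.3103 = 0.5172 → 0.52
√T = √0.6667 = 0.8165
φ(d₁) = φ(0.52) = 0.3485
vega = S·φ(d₁)·√T = 240·0.3485·0.8165 = 68.2921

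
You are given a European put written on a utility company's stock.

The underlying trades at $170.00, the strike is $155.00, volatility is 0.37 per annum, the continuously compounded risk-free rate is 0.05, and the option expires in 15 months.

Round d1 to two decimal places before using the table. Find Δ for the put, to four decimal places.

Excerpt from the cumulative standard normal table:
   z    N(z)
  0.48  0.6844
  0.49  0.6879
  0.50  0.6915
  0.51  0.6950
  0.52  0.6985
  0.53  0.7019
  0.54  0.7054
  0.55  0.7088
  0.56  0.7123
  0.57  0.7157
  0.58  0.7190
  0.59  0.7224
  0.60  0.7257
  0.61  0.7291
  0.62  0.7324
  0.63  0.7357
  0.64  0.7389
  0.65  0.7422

T = 1.25;  σ√T = 0.4137
d₁ = [ln(170/155) + (0.05 + ½·0.37²)·1.25] / (σ√T) = (0.0924 + 0.1481) / 0.4137 = 0.5812 ⇒ 0.58
N(d₁) = N(0.58) = 0.7190
Δ_put = N(d₁) − 1 = 0.7190 − 1 = -0.2810

-0.2810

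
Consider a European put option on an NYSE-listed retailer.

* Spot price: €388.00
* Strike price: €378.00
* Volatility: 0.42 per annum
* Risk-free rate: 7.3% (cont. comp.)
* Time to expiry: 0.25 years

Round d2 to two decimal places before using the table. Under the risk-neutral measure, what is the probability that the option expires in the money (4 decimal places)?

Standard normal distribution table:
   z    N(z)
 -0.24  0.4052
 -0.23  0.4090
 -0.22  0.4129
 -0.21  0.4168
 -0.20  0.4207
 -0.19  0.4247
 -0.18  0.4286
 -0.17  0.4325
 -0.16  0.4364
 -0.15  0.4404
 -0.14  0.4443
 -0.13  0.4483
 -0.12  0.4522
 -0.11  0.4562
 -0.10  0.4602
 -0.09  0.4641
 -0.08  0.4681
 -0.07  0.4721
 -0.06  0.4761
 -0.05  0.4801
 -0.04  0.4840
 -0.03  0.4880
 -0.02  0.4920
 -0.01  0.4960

σ√T = 0.42·√0.25 = 0.2100
ln(S/K) + (r + σ²/2)T = ln(388/378) + (0.073 + 0.42²/2)·0.25 = 0.0261 + 0.0403 = 0.0664
d₁ = 0.0664 / 0.2100 = 0.3162 → 0.32
d₂ = d₁ − σ√T = 0.3162 − 0.2100 = 0.1062 → 0.11
Pr(exercise) under Q = N(−d₂) = N(-0.11) = 0.4562

0.4562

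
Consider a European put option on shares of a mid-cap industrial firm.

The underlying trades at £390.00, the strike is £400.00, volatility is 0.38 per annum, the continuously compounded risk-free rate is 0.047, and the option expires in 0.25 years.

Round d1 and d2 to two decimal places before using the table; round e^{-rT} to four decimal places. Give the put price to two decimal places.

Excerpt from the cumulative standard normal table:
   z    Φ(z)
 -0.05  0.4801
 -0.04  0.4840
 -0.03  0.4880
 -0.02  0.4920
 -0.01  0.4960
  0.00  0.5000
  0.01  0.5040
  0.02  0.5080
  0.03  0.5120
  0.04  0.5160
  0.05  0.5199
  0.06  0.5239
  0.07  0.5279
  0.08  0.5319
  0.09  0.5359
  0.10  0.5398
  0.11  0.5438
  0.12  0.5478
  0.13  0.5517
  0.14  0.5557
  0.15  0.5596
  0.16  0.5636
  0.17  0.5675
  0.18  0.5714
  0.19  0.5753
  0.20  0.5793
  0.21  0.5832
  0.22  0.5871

T = 0.25;  σ√T = 0.1900
d₁ = [ln(390/400) + (0.047 + 0.38²/2)·0.25] / 0.1900 = [-0.0253 + 0.0298] / 0.1900 = 0.0236 which rounds to 0.02
d₂ = d₁ − σ√T = 0.0236 − 0.1900 = -0.1664 which rounds to -0.17
e^(−rT) = e^(−0.047·0.25) = 0.9883
N(−d₂) = N(0.17) = 0.5675;  N(−d₁) = N(-0.02) = 0.4920
P = 400·0.9883·0.5675 − 390·0.4920 = 224.3441 − 191.8800 = 32.4641

£32.46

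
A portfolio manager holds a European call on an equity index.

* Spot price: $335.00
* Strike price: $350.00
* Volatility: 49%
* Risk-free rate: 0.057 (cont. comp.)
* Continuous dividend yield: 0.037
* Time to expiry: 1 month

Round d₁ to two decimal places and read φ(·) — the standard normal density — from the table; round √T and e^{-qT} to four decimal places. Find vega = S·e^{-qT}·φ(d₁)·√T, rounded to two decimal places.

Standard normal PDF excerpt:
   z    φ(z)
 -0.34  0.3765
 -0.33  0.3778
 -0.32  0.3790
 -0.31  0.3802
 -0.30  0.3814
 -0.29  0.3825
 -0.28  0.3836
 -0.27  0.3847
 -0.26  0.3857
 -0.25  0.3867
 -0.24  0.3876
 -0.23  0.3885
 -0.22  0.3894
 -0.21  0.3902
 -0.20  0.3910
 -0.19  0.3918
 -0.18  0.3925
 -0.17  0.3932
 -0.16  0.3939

37.46

T = 0.08333;  σ√T = 0.1415
ln(S/K) + (r − q + σ²/2)T = ln(335/350) + (0.057 − 0.037 + 0.49²/2)·0.08333 = -0.0438 + 0.0117 = -0.0321
d₁ = -0.0321 / 0.1415 = -0.2272 → -0.23
√T = √0.08333 = 0.2887
φ(d₁) = φ(-0.23) = 0.3885
e^(−qT) = e^(−0.037·0.08333) = 0.9969
vega = S·e^(−qT)·φ(d₁)·√T = 335·0.9969·0.3885·0.2887 = 37.4571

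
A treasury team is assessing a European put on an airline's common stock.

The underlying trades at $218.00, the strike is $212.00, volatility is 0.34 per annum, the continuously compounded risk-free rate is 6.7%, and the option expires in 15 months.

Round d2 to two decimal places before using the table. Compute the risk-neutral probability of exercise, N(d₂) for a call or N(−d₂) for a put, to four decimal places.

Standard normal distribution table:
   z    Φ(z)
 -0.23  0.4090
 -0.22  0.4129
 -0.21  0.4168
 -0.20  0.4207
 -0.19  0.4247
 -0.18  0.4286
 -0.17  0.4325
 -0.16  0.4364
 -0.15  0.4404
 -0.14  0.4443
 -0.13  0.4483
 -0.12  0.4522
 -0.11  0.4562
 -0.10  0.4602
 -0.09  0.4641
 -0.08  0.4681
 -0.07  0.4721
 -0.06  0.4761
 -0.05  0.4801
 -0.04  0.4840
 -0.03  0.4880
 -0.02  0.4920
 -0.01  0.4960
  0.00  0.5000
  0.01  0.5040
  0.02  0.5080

σ√T = 0.34·√1.25 = 0.3801
d₁ = [ln(218/212) + (0.067 + ½·0.34²)·1.25] / (σ√T) = (0.0279 + 0.1560) / 0.3801 = 0.4838 ⇒ 0.48
d₂ = 0.4838 − 0.3801 = 0.1037 ⇒ 0.10
Risk-neutral Pr[S_T < K] = N(−d₂) = N(-0.10) = 0.4602

0.4602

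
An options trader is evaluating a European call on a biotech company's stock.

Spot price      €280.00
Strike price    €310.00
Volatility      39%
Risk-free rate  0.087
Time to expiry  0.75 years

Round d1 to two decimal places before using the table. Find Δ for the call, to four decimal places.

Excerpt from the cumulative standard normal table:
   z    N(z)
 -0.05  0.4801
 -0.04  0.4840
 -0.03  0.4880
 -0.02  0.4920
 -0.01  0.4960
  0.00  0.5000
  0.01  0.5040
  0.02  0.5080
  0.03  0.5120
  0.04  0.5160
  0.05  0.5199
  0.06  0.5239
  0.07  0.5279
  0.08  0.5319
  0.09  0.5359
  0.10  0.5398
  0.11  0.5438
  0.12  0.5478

σ√T = 0.39 × 0.8660 = 0.3377
d₁ = [ln(280/310) + (0.087 + 0.39²/2)·0.75] / 0.3377 = [-0.1018 + 0.1223] / 0.3377 = 0.0607 ⇒ 0.06
N(d₁) = N(0.06) = 0.5239
Δ_call = N(d₁) = 0.5239

0.5239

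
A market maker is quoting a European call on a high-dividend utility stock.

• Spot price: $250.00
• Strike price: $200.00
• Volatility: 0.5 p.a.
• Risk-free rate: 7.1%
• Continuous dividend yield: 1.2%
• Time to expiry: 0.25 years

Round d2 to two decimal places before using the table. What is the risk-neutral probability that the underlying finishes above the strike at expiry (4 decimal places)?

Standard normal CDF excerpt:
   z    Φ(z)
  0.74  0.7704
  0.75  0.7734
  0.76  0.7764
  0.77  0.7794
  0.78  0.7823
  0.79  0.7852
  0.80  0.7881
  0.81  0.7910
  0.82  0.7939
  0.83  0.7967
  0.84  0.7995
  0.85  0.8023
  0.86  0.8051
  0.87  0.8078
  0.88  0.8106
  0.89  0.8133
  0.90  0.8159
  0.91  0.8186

0.7967

T = 0.25;  σ√T = 0.2500
ln(S/K) + (r − q + σ²/2)T = ln(250/200) + (0.071 − 0.012 + 0.5²/2)·0.25 = 0.2231 + 0.0460 = 0.2691
d₁ = 0.2691 / 0.2500 = 1.0766 ≈ 1.08
d₂ = d₁ − σ√T = 1.0766 − 0.2500 = 0.8266 ≈ 0.83
Risk-neutral Pr[S_T > K] = N(d₂) = N(0.83) = 0.7967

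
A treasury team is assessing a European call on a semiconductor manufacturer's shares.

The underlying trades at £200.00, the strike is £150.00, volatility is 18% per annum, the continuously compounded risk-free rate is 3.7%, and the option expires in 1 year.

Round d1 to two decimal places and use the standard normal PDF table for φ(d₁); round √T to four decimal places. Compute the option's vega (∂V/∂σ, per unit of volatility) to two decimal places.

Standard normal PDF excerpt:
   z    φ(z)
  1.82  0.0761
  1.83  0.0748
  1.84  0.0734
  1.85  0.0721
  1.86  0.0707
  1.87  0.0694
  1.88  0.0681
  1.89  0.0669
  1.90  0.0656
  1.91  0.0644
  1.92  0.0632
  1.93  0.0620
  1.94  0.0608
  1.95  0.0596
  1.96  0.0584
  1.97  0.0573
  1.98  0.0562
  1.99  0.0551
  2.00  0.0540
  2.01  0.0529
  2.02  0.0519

T = 1;  σ√T = 0.1800
ln(S/K) + (r + σ²/2)T = ln(200/150) + (0.037 + 0.18²/2)·1 = 0.2877 + 0.0532 = 0.3409
d₁ = 0.3409 / 0.1800 = 1.8938 ≈ 1.89
√T = √1 = 1.0000
φ(d₁) = φ(1.89) = 0.0669
vega = S·φ(d₁)·√T = 200·0.0669·1.0000 = 13.3800
(The put has the same vega.)

13.38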